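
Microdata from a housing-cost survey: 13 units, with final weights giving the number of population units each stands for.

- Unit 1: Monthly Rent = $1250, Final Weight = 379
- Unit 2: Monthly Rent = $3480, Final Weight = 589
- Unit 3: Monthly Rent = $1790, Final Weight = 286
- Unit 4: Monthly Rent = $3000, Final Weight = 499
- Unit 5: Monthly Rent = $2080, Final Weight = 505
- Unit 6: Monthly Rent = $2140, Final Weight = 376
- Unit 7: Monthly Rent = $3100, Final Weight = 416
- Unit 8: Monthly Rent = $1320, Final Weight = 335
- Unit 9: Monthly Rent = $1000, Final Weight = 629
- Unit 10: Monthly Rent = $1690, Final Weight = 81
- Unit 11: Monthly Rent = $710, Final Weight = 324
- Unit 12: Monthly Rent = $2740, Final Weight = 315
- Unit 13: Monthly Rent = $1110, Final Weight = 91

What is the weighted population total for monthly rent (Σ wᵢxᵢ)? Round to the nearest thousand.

Weighted total = 10079290

10079000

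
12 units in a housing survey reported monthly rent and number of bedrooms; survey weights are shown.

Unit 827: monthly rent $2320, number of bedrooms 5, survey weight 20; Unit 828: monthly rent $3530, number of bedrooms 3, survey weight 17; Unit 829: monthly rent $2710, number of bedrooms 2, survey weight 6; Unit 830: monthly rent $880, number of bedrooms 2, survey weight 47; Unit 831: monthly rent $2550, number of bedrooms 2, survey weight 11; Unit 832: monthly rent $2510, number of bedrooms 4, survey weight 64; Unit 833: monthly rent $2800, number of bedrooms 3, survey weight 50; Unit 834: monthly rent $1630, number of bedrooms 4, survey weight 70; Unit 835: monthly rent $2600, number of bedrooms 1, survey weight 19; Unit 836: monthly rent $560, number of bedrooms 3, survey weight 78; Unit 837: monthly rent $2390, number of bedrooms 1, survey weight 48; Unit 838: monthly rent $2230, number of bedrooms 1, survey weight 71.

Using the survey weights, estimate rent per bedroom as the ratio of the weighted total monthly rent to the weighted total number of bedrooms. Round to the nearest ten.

Σ wᵢ·y = 2320×20 + 3530×17 + 2710×6 + 880×47 + 2550×11 + 2510×64 + 2800×50 + 1630×70 + 2600×19 + 560×78 + 2390×48 + 2230×71
  = 972950
Σ wᵢ·x = 5×20 + 3×17 + 2×6 + 2×47 + 2×11 + 4×64 + 3×50 + 4×70 + 1×19 + 3×78 + 1×48 + 1×71
  = 1337
Ratio = 972950 / 1337 = 727.71129

730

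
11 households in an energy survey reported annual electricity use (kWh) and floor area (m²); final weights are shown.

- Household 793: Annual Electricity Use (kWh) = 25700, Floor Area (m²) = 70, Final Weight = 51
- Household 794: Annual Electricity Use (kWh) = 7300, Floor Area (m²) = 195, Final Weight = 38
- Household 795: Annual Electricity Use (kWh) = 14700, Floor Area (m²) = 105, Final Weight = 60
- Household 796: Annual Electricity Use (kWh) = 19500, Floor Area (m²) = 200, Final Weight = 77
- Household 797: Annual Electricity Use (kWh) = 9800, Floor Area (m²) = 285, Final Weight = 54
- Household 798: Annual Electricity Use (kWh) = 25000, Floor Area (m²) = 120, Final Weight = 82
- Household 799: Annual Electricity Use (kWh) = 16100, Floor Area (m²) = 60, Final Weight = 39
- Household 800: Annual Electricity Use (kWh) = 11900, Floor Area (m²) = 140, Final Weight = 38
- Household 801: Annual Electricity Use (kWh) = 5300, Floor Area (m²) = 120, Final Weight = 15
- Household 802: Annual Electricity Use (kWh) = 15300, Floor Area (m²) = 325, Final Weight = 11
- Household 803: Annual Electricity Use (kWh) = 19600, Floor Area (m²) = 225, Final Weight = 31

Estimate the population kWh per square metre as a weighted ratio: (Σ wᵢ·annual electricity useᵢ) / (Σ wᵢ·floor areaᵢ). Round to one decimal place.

Σ wᵢ·y = 25700×51 + 7300×38 + 14700×60 + 19500×77 + 9800×54 + 25000×82 + 16100×39 + 11900×38 + 5300×15 + 15300×11 + 19600×31
  = 1310700 + 277400 + 882000 + 1501500 + 529200 + 2050000 + 627900 + 452200 + 79500 + 168300 + 607600 = 8486300
Σ wᵢ·x = 77920
Ratio = 8486300 / 77920 = 108.91042

108.9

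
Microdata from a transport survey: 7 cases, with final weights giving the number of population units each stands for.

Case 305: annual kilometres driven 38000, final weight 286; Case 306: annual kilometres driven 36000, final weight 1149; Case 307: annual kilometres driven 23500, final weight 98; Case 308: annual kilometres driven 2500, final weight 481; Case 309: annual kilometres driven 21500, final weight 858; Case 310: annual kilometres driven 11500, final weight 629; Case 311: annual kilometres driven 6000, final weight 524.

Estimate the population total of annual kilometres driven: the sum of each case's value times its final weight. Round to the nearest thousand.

84562000

Weighted total = 38000×286 + 36000×1149 + 23500×98 + 2500×481 + 21500×858 + 11500×629 + 6000×524
  = 10868000 + 41364000 + 2303000 + 1202500 + 18447000 + 7233500 + 3144000 = 84562000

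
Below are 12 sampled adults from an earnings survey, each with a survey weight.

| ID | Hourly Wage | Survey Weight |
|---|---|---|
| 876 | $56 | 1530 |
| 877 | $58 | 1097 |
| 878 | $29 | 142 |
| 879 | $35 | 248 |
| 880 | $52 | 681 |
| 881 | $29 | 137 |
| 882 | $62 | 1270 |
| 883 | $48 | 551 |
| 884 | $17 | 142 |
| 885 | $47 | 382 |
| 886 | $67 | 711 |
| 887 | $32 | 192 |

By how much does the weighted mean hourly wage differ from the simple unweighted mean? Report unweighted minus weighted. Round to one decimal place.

Unweighted sum = 56 + 58 + 29 + 35 + 52 + 29 + 62 + 48 + 17 + 47 + 67 + 32 = 532
Unweighted mean = 532 / 12 = 44.333333
Weighted sum = 56×1530 + 58×1097 + 29×142 + 35×248 + 52×681 + 29×137 + 62×1270 + 48×551 + 17×142 + 47×382 + 67×711 + 32×192
  = 85680 + 63626 + 4118 + 8680 + 35412 + 3973 + 78740 + 26448 + 2414 + 17954 + 47637 + 6144 = 380826
Sum of weights = 1530 + 1097 + 142 + 248 + 681 + 137 + 1270 + 551 + 142 + 382 + 711 + 192 = 7083
Weighted mean = 380826 / 7083 = 53.766201
Difference (unweighted minus weighted) = -9.4328674

-9.4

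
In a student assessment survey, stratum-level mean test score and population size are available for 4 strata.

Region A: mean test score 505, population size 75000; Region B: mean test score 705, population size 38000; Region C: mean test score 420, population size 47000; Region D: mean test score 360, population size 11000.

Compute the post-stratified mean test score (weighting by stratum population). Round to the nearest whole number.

Σ Nₕ·x̄ₕ = 505×75000 + 705×38000 + 420×47000 + 360×11000
  = 88365000
Σ Nₕ = 75000 + 38000 + 47000 + 11000 = 171000
Overall mean = 88365000 / 171000 = 516.75439

517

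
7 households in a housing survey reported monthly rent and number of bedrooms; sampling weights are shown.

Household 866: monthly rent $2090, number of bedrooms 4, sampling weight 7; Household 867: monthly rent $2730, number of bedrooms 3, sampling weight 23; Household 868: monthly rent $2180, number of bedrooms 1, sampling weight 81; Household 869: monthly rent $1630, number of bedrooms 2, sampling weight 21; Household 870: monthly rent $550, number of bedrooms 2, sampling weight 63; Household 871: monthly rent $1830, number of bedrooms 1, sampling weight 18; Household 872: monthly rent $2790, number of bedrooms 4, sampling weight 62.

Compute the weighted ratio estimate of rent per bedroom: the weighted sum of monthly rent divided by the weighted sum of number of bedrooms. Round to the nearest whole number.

Σ wᵢ·y = 2090×7 + 2730×23 + 2180×81 + 1630×21 + 550×63 + 1830×18 + 2790×62
  = 14630 + 62790 + 176580 + 34230 + 34650 + 32940 + 172980 = 528800
Σ wᵢ·x = 4×7 + 3×23 + 1×81 + 2×21 + 2×63 + 1×18 + 4×62
  = 28 + 69 + 81 + 42 + 126 + 18 + 248 = 612
Ratio = 528800 / 612 = 864.05229

864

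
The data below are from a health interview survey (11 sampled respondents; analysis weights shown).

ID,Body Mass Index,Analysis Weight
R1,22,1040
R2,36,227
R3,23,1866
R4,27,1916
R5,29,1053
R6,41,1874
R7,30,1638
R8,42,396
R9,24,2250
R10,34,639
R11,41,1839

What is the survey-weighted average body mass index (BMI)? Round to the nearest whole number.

Weighted sum = 22×1040 + 36×227 + 23×1866 + 27×1916 + 29×1053 + 41×1874 + 30×1638 + 42×396 + 24×2250 + 34×639 + 41×1839
  = 22880 + 8172 + 42918 + 51732 + 30537 + 76834 + 49140 + 16632 + 54000 + 21726 + 75399 = 449970
Sum of weights = 1040 + 227 + 1866 + 1916 + 1053 + 1874 + 1638 + 396 + 2250 + 639 + 1839 = 14738
Weighted mean = 449970 / 14738 = 30.53128

31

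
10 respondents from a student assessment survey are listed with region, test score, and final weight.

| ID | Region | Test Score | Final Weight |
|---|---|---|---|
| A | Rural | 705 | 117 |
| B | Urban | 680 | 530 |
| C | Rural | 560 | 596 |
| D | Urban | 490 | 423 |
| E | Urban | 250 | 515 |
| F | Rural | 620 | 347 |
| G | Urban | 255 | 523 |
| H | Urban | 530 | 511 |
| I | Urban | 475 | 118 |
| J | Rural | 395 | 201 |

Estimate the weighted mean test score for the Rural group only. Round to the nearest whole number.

Rural rows: A, C, F, J
Weighted sum = 710780
Sum of weights = 117 + 596 + 347 + 201 = 1261
Weighted mean = 710780 / 1261 = 563.66376

564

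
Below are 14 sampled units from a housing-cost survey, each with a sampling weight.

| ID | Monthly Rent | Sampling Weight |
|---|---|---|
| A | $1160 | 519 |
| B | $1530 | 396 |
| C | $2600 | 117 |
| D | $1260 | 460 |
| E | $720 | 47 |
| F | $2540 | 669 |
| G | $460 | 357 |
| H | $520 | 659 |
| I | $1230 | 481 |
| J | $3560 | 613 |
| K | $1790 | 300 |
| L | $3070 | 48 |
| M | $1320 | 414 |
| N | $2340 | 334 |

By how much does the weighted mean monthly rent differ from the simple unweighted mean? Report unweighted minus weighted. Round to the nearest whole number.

Unweighted sum = 24100
Unweighted mean = 24100 / 14 = 1721.4286
Weighted sum = 9118030
Sum of weights = 5414
Weighted mean = 9118030 / 5414 = 1684.1577
Difference (unweighted minus weighted) = 37.270832

37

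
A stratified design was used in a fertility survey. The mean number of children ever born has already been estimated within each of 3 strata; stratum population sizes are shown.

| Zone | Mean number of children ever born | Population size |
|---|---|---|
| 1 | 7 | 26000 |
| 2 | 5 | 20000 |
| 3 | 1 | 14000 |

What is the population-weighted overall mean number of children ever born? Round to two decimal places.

Σ Nₕ·x̄ₕ = 7×26000 + 5×20000 + 1×14000
  = 182000 + 100000 + 14000 = 296000
Σ Nₕ = 26000 + 20000 + 14000 = 60000
Overall mean = 296000 / 60000 = 4.9333333

4.93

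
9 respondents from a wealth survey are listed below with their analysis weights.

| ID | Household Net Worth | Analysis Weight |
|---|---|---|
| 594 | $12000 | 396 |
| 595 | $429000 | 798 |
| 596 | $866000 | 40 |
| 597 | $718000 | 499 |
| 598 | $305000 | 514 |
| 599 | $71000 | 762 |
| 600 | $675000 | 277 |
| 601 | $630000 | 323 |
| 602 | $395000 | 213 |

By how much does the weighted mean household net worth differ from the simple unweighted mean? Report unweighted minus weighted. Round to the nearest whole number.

Unweighted sum = 12000 + 429000 + 866000 + 718000 + 305000 + 71000 + 675000 + 630000 + 395000 = 4101000
Unweighted mean = 4101000 / 9 = 455666.67
Weighted sum = 12000×396 + 429000×798 + 866000×40 + 718000×499 + 305000×514 + 71000×762 + 675000×277 + 630000×323 + 395000×213
  = 1425488000
Sum of weights = 396 + 798 + 40 + 499 + 514 + 762 + 277 + 323 + 213 = 3822
Weighted mean = 1425488000 / 3822 = 372969.13
Difference (unweighted minus weighted) = 82697.541

82698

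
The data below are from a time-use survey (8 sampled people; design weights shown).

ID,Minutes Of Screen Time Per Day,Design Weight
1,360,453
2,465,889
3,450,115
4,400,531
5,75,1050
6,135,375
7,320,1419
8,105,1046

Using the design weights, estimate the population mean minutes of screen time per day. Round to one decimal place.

Weighted sum = 360×453 + 465×889 + 450×115 + 400×531 + 75×1050 + 135×375 + 320×1419 + 105×1046
  = 163080 + 413385 + 51750 + 212400 + 78750 + 50625 + 454080 + 109830 = 1533900
Sum of weights = 453 + 889 + 115 + 531 + 1050 + 375 + 1419 + 1046 = 5878
Weighted mean = 1533900 / 5878 = 260.95611

261.0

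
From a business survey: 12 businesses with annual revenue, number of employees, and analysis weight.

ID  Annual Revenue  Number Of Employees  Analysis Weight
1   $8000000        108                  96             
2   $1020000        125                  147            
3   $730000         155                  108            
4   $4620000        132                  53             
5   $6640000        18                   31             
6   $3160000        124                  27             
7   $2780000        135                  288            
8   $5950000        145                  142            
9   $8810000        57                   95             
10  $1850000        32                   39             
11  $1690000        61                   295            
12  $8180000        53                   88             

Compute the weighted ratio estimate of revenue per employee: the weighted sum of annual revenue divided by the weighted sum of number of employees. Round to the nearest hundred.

36500

Σ wᵢ·y = 5305830000
Σ wᵢ·x = 145177
Ratio = 5305830000 / 145177 = 36547.318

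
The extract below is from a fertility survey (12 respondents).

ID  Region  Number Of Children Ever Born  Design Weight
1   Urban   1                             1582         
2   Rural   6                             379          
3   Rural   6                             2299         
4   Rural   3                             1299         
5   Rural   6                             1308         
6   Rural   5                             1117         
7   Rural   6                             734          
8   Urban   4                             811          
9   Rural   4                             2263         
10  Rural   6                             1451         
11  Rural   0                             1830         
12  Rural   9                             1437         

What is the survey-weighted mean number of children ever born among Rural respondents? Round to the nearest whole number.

5

Rural rows: 2, 3, 4, 5, 6, 7, 9, 10, 11, 12
Weighted sum = 6×379 + 6×2299 + 3×1299 + 6×1308 + 5×1117 + 6×734 + 4×2263 + 6×1451 + 0×1830 + 9×1437
  = 2274 + 13794 + 3897 + 7848 + 5585 + 4404 + 9052 + 8706 + 0 + 12933 = 68493
Sum of weights = 379 + 2299 + 1299 + 1308 + 1117 + 734 + 2263 + 1451 + 1830 + 1437 = 14117
Weighted mean = 68493 / 14117 = 4.8518099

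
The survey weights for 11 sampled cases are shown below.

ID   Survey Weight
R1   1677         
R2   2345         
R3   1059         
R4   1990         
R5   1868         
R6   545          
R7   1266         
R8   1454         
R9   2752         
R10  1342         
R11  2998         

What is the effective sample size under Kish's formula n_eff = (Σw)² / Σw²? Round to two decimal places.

9.48

Σ wᵢ = 19296
Σ wᵢ² = 39258728
n_eff = 19296² / 39258728 = 372335616 / 39258728 = 9.4841487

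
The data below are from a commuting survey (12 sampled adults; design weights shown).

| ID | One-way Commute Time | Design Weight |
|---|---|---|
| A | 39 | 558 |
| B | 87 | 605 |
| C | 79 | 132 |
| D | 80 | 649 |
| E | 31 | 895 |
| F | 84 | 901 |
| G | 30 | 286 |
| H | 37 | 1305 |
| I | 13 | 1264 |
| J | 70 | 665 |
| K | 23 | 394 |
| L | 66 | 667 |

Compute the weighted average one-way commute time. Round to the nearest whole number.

50

Weighted sum = 39×558 + 87×605 + 79×132 + 80×649 + 31×895 + 84×901 + 30×286 + 37×1305 + 13×1264 + 70×665 + 23×394 + 66×667
  = 21762 + 52635 + 10428 + 51920 + 27745 + 75684 + 8580 + 48285 + 16432 + 46550 + 9062 + 44022 = 413105
Sum of weights = 558 + 605 + 132 + 649 + 895 + 901 + 286 + 1305 + 1264 + 665 + 394 + 667 = 8321
Weighted mean = 413105 / 8321 = 49.646076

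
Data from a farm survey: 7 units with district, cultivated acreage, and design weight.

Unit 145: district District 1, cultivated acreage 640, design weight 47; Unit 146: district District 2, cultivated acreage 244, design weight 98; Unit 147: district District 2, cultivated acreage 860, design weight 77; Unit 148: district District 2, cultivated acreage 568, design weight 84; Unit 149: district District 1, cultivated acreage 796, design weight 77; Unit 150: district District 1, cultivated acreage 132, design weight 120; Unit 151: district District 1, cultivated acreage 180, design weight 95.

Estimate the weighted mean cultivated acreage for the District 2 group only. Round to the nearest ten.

District 2 rows: 146, 147, 148
Weighted sum = 137844
Sum of weights = 98 + 77 + 84 = 259
Weighted mean = 137844 / 259 = 532.21622

530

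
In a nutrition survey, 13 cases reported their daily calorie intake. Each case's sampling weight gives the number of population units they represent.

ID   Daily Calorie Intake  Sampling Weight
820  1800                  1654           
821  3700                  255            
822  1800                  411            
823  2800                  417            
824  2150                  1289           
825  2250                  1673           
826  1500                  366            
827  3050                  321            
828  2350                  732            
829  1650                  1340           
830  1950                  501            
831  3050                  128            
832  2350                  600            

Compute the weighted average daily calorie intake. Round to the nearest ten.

Weighted sum = 20600300
Sum of weights = 9687
Weighted mean = 20600300 / 9687 = 2126.5923

2130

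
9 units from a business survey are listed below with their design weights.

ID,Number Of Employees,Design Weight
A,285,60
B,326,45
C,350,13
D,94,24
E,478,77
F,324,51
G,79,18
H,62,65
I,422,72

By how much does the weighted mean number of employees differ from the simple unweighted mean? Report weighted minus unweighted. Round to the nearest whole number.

Unweighted sum = 285 + 326 + 350 + 94 + 478 + 324 + 79 + 62 + 422 = 2420
Unweighted mean = 2420 / 9 = 268.88889
Weighted sum = 285×60 + 326×45 + 350×13 + 94×24 + 478×77 + 324×51 + 79×18 + 62×65 + 422×72
  = 17100 + 14670 + 4550 + 2256 + 36806 + 16524 + 1422 + 4030 + 30384 = 127742
Sum of weights = 60 + 45 + 13 + 24 + 77 + 51 + 18 + 65 + 72 = 425
Weighted mean = 127742 / 425 = 300.56941
Difference (weighted minus unweighted) = 31.680523

32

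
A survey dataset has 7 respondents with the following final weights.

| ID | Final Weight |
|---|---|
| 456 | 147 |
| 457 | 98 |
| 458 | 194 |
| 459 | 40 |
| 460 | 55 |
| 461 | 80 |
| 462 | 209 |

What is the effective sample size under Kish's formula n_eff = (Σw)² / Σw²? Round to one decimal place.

Σ wᵢ = 823
Σ wᵢ² = 21609 + 9604 + 37636 + 1600 + 3025 + 6400 + 43681 = 123555
n_eff = 823² / 123555 = 677329 / 123555 = 5.482004

5.5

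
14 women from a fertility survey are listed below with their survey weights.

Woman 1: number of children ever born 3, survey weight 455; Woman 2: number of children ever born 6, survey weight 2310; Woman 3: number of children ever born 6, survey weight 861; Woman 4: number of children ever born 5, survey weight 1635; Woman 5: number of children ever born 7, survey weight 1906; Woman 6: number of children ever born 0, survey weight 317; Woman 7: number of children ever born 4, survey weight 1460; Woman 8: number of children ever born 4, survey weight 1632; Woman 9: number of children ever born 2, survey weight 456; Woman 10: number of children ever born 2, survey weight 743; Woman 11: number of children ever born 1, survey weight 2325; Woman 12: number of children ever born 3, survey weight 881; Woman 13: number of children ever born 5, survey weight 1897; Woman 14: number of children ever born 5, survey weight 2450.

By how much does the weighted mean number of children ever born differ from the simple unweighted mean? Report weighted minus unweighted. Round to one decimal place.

Unweighted sum = 53
Unweighted mean = 53 / 14 = 3.7857143
Weighted sum = 83377
Sum of weights = 19328
Weighted mean = 83377 / 19328 = 4.3137935
Difference (weighted minus unweighted) = 0.52807917

0.5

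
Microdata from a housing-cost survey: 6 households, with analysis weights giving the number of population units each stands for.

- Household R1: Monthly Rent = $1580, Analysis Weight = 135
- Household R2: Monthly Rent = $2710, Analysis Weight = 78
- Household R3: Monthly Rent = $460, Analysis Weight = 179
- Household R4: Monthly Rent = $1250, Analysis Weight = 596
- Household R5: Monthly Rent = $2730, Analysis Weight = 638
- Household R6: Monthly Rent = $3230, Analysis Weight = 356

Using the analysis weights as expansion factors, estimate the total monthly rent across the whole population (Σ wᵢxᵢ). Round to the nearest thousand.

Weighted total = 1580×135 + 2710×78 + 460×179 + 1250×596 + 2730×638 + 3230×356
  = 213300 + 211380 + 82340 + 745000 + 1741740 + 1149880 = 4143640

4144000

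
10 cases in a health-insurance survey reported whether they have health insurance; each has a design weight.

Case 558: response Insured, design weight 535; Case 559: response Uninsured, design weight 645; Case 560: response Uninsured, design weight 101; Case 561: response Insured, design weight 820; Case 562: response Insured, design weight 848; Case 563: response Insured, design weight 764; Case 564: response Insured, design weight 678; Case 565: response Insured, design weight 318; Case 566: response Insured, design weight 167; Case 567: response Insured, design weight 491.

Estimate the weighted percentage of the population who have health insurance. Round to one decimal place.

86.1

Sum of weights for 'Insured' = 535 + 820 + 848 + 764 + 678 + 318 + 167 + 491 = 4621
Total weight = 535 + 645 + 101 + 820 + 848 + 764 + 678 + 318 + 167 + 491 = 5367
Weighted proportion = 4621 / 5367 = 0.86100242 → 86.100242%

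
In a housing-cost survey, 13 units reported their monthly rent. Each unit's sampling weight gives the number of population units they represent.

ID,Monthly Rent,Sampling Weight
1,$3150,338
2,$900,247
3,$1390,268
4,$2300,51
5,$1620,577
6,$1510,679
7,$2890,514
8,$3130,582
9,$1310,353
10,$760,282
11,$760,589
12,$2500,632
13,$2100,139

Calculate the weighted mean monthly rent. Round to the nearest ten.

Weighted sum = 10040260
Sum of weights = 5251
Weighted mean = 10040260 / 5251 = 1912.0663

1910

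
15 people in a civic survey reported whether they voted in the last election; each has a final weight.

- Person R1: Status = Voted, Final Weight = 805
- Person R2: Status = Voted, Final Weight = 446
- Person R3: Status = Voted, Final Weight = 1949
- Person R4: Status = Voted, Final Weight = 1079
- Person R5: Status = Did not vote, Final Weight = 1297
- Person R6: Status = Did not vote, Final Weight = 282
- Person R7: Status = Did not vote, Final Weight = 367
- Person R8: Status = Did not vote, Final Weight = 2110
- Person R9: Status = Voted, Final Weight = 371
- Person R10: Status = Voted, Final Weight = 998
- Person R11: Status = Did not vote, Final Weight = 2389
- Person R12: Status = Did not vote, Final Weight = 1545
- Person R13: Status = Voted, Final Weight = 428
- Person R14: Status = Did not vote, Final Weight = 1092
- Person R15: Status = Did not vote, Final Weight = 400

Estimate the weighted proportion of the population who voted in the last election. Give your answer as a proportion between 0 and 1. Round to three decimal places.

0.391

Sum of weights for 'Voted' = 805 + 446 + 1949 + 1079 + 371 + 998 + 428 = 6076
Total weight = 15558
Weighted proportion = 6076 / 15558 = 0.39053863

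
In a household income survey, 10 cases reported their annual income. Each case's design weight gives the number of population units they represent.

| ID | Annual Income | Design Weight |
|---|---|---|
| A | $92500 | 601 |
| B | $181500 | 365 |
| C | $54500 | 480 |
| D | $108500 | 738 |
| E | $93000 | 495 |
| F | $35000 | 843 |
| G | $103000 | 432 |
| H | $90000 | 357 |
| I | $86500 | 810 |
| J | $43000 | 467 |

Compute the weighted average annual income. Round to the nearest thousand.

Weighted sum = 92500×601 + 181500×365 + 54500×480 + 108500×738 + 93000×495 + 35000×843 + 103000×432 + 90000×357 + 86500×810 + 43000×467
  = 55592500 + 66247500 + 26160000 + 80073000 + 46035000 + 29505000 + 44496000 + 32130000 + 70065000 + 20081000 = 470385000
Sum of weights = 601 + 365 + 480 + 738 + 495 + 843 + 432 + 357 + 810 + 467 = 5588
Weighted mean = 470385000 / 5588 = 84177.702

84000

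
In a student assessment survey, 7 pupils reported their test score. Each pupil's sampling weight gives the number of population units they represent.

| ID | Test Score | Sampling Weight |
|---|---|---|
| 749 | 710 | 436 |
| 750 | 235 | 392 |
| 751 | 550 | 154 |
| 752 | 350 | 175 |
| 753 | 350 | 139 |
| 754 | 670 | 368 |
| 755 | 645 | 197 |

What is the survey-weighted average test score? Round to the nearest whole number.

521

Weighted sum = 710×436 + 235×392 + 550×154 + 350×175 + 350×139 + 670×368 + 645×197
  = 309560 + 92120 + 84700 + 61250 + 48650 + 246560 + 127065 = 969905
Sum of weights = 436 + 392 + 154 + 175 + 139 + 368 + 197 = 1861
Weighted mean = 969905 / 1861 = 521.1741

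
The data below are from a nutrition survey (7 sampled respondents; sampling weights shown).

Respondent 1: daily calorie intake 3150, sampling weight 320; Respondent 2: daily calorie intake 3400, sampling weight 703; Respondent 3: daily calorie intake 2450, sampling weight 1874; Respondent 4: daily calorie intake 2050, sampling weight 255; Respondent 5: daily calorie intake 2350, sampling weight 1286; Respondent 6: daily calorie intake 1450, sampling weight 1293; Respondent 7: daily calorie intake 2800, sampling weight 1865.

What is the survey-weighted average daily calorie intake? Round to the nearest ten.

2450

Weighted sum = 3150×320 + 3400×703 + 2450×1874 + 2050×255 + 2350×1286 + 1450×1293 + 2800×1865
  = 18631200
Sum of weights = 320 + 703 + 1874 + 255 + 1286 + 1293 + 1865 = 7596
Weighted mean = 18631200 / 7596 = 2452.7646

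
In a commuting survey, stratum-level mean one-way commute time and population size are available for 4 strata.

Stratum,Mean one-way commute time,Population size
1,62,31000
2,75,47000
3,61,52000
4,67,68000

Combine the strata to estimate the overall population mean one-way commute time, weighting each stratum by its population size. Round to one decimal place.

Σ Nₕ·x̄ₕ = 62×31000 + 75×47000 + 61×52000 + 67×68000
  = 1922000 + 3525000 + 3172000 + 4556000 = 13175000
Σ Nₕ = 198000
Overall mean = 13175000 / 198000 = 66.540404

66.5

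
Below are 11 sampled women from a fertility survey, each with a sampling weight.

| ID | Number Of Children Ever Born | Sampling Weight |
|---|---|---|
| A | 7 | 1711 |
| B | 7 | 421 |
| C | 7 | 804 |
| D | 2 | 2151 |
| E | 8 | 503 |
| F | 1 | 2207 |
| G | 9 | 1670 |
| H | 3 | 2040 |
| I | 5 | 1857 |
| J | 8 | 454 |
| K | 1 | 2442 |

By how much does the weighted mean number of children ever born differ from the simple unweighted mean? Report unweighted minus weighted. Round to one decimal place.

1.1

Unweighted sum = 7 + 7 + 7 + 2 + 8 + 1 + 9 + 3 + 5 + 8 + 1 = 58
Unweighted mean = 58 / 11 = 5.2727273
Weighted sum = 7×1711 + 7×421 + 7×804 + 2×2151 + 8×503 + 1×2207 + 9×1670 + 3×2040 + 5×1857 + 8×454 + 1×2442
  = 11977 + 2947 + 5628 + 4302 + 4024 + 2207 + 15030 + 6120 + 9285 + 3632 + 2442 = 67594
Sum of weights = 1711 + 421 + 804 + 2151 + 503 + 2207 + 1670 + 2040 + 1857 + 454 + 2442 = 16260
Weighted mean = 67594 / 16260 = 4.1570726
Difference (unweighted minus weighted) = 1.1156547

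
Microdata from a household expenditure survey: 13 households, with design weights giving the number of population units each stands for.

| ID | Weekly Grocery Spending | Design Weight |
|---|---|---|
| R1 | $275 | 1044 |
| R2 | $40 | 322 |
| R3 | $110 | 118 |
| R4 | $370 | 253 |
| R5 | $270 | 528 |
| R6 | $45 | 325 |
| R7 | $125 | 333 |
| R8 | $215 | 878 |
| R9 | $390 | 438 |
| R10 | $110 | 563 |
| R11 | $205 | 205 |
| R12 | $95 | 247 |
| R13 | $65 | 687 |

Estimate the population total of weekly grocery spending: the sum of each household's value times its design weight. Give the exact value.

Weighted total = 1137045

1137045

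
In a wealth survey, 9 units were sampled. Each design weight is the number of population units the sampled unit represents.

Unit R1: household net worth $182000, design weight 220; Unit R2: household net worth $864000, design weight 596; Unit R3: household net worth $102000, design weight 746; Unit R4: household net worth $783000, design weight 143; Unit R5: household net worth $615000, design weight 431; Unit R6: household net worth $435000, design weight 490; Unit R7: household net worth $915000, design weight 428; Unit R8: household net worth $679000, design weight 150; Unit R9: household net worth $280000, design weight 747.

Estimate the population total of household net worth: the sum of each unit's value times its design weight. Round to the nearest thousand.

1923890000

Weighted total = 182000×220 + 864000×596 + 102000×746 + 783000×143 + 615000×431 + 435000×490 + 915000×428 + 679000×150 + 280000×747
  = 1923890000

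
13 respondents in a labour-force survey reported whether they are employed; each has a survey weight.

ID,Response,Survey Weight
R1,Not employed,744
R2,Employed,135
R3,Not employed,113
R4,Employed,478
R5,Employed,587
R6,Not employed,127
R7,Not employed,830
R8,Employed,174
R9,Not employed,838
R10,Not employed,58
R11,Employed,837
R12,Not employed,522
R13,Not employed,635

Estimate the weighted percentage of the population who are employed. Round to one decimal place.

36.4

Sum of weights for 'Employed' = 135 + 478 + 587 + 174 + 837 = 2211
Total weight = 6078
Weighted proportion = 2211 / 6078 = 0.36377098 → 36.377098%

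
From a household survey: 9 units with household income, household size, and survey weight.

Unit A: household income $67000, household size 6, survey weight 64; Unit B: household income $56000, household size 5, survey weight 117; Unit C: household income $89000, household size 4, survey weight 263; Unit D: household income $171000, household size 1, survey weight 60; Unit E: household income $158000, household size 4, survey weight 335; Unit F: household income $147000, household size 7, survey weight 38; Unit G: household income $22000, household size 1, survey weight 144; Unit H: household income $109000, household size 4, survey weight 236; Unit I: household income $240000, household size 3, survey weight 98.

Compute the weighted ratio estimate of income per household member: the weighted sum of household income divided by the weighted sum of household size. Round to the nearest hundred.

Σ wᵢ·y = 67000×64 + 56000×117 + 89000×263 + 171000×60 + 158000×335 + 147000×38 + 22000×144 + 109000×236 + 240000×98
  = 4288000 + 6552000 + 23407000 + 10260000 + 52930000 + 5586000 + 3168000 + 25724000 + 23520000 = 155435000
Σ wᵢ·x = 6×64 + 5×117 + 4×263 + 1×60 + 4×335 + 7×38 + 1×144 + 4×236 + 3×98
  = 384 + 585 + 1052 + 60 + 1340 + 266 + 144 + 944 + 294 = 5069
Ratio = 155435000 / 5069 = 30663.839

30700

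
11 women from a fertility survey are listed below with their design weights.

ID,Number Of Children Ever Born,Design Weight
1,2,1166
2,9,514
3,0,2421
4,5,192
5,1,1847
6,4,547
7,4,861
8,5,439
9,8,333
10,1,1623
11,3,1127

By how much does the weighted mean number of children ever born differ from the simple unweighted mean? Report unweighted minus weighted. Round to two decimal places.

Unweighted sum = 2 + 9 + 0 + 5 + 1 + 4 + 4 + 5 + 8 + 1 + 3 = 42
Unweighted mean = 42 / 11 = 3.8181818
Weighted sum = 25260
Sum of weights = 1166 + 514 + 2421 + 192 + 1847 + 547 + 861 + 439 + 333 + 1623 + 1127 = 11070
Weighted mean = 25260 / 11070 = 2.2818428
Difference (unweighted minus weighted) = 1.536339

1.54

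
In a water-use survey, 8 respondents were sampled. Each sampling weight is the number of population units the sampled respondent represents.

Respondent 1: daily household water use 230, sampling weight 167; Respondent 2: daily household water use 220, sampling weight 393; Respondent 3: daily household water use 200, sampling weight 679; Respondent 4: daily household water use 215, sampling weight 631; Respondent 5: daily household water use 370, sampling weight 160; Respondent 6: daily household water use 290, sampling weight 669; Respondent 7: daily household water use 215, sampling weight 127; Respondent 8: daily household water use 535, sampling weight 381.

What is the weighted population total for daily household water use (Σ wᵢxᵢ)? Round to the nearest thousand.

881000

Weighted total = 880685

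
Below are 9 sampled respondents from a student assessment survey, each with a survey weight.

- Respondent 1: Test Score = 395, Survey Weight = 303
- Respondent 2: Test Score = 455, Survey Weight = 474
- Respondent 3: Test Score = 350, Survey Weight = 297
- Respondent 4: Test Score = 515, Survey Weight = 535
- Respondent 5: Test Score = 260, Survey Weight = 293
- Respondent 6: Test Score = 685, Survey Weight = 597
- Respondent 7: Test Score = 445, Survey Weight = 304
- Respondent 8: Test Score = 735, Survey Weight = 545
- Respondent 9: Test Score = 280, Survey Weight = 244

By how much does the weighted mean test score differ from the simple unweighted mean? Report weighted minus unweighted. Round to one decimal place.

44.5

Unweighted sum = 395 + 455 + 350 + 515 + 260 + 685 + 445 + 735 + 280 = 4120
Unweighted mean = 4120 / 9 = 457.77778
Weighted sum = 395×303 + 455×474 + 350×297 + 515×535 + 260×293 + 685×597 + 445×304 + 735×545 + 280×244
  = 119685 + 215670 + 103950 + 275525 + 76180 + 408945 + 135280 + 400575 + 68320 = 1804130
Sum of weights = 303 + 474 + 297 + 535 + 293 + 597 + 304 + 545 + 244 = 3592
Weighted mean = 1804130 / 3592 = 502.26336
Difference (weighted minus unweighted) = 44.485585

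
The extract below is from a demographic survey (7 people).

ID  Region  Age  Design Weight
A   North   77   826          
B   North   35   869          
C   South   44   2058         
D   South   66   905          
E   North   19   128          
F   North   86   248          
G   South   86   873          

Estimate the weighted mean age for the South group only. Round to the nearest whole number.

South rows: C, D, G
Weighted sum = 44×2058 + 66×905 + 86×873
  = 225360
Sum of weights = 2058 + 905 + 873 = 3836
Weighted mean = 225360 / 3836 = 58.748697

59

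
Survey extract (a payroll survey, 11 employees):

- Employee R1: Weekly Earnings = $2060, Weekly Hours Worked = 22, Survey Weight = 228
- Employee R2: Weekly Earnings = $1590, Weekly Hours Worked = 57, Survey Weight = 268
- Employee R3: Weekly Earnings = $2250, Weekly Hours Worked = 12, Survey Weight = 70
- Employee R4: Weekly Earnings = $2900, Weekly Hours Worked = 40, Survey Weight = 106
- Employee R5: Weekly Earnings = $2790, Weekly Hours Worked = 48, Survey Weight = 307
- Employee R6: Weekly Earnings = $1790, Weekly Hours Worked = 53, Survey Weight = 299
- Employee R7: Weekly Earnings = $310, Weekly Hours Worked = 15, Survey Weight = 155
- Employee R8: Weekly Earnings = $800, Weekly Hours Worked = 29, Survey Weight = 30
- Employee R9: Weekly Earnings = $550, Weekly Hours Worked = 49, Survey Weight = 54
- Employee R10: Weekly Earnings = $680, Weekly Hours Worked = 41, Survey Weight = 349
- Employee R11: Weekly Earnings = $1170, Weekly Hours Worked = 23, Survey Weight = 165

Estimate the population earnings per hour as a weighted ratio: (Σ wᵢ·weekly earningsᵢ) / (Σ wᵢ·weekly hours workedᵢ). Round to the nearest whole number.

Σ wᵢ·y = 2060×228 + 1590×268 + 2250×70 + 2900×106 + 2790×307 + 1790×299 + 310×155 + 800×30 + 550×54 + 680×349 + 1170×165
  = 3284560
Σ wᵢ·x = 22×228 + 57×268 + 12×70 + 40×106 + 48×307 + 53×299 + 15×155 + 29×30 + 49×54 + 41×349 + 23×165
  = 79900
Ratio = 3284560 / 79900 = 41.108385

41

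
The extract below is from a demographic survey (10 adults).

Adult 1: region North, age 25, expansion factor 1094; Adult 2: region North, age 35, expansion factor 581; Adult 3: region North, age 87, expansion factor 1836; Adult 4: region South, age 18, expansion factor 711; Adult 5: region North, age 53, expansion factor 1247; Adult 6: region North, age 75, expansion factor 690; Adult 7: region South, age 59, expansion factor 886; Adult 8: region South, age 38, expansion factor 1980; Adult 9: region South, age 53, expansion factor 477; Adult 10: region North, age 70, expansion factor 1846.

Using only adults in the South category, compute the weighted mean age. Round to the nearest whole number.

41

South rows: 4, 7, 8, 9
Weighted sum = 18×711 + 59×886 + 38×1980 + 53×477
  = 165593
Sum of weights = 4054
Weighted mean = 165593 / 4054 = 40.846818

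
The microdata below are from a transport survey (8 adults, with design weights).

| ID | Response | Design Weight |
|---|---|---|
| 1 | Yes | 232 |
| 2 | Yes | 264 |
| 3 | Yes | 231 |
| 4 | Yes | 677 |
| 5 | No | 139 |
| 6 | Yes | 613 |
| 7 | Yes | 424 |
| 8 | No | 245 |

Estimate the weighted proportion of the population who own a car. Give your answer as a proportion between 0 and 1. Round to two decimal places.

Sum of weights for 'Yes' = 232 + 264 + 231 + 677 + 613 + 424 = 2441
Total weight = 232 + 264 + 231 + 677 + 139 + 613 + 424 + 245 = 2825
Weighted proportion = 2441 / 2825 = 0.8640708

0.86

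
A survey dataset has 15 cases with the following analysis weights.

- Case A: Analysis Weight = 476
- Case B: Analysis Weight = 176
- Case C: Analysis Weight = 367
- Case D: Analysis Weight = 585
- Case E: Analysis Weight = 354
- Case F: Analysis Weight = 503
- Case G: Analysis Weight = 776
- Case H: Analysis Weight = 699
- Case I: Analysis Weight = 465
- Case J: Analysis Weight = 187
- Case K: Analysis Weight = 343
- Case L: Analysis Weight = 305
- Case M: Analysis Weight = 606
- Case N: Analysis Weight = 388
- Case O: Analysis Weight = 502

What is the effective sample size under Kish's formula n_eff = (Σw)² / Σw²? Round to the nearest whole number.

Σ wᵢ = 6732
Σ wᵢ² = 3435220
n_eff = 6732² / 3435220 = 45319824 / 3435220 = 13.192699

13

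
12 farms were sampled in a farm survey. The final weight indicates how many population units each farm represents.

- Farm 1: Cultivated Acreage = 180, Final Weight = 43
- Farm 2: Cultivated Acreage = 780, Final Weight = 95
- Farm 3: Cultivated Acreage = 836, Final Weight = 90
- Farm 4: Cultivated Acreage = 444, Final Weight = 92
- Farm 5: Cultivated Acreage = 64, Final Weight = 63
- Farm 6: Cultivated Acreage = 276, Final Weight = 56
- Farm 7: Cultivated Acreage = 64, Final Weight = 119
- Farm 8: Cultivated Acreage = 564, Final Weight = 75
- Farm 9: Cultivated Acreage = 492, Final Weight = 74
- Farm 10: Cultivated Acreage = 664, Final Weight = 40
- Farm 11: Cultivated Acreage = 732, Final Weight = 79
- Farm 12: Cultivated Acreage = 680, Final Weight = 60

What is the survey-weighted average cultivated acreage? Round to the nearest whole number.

484

Weighted sum = 428928
Sum of weights = 43 + 95 + 90 + 92 + 63 + 56 + 119 + 75 + 74 + 40 + 79 + 60 = 886
Weighted mean = 428928 / 886 = 484.11738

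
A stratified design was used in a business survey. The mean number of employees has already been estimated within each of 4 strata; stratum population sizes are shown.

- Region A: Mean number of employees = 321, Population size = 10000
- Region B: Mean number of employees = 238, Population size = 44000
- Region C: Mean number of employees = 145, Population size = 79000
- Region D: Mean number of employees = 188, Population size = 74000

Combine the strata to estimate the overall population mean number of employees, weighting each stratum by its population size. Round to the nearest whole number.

189

Σ Nₕ·x̄ₕ = 321×10000 + 238×44000 + 145×79000 + 188×74000
  = 39049000
Σ Nₕ = 10000 + 44000 + 79000 + 74000 = 207000
Overall mean = 39049000 / 207000 = 188.64251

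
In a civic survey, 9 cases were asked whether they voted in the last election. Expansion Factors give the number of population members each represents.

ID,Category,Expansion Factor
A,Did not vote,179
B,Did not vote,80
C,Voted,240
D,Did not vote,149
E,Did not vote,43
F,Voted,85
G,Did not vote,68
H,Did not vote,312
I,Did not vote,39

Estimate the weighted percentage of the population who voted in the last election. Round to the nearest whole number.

27

Sum of weights for 'Voted' = 240 + 85 = 325
Total weight = 179 + 80 + 240 + 149 + 43 + 85 + 68 + 312 + 39 = 1195
Weighted proportion = 325 / 1195 = 0.27196653 → 27.196653%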